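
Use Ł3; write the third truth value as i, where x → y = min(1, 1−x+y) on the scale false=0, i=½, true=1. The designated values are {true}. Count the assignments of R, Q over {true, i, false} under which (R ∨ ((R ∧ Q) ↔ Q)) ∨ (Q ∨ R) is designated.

8

Of the 9 assignments, 8 give a value in {true}.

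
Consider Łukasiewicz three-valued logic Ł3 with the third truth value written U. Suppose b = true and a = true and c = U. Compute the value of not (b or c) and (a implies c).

b or c = true or U = true
not (b or c) = not true = false
a implies c = true implies U = U  [min(1, 1−1+½)]
not (b or c) and (a implies c) = false and U = false

false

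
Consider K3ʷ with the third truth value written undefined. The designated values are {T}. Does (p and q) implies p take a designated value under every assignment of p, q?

No

Countermodel: p=T, q=undefined gives undefined, which is not designated.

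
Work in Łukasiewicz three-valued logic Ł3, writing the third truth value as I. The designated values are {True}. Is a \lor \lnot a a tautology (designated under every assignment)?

No

Countermodel: a=I gives I, which is not designated.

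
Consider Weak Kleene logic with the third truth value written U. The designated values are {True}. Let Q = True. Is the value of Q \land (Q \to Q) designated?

Yes

Q \to Q = True \to True = True
Q \land (Q \to Q) = True \land True = True
True ∈ {True}.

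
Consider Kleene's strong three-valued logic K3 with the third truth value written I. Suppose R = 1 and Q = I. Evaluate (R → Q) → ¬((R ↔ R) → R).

I

R → Q = 1 → I = I  [¬1 ∨ I]
R ↔ R = 1 ↔ 1 = 1
(R ↔ R) → R = 1 → 1 = 1
¬((R ↔ R) → R) = ¬1 = 0
(R → Q) → ¬((R ↔ R) → R) = I → 0 = I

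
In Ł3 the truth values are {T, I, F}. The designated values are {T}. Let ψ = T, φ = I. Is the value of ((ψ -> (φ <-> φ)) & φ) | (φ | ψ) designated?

Yes

φ <-> φ = I <-> I = T  [1 − |½−½|]
ψ -> (φ <-> φ) = T -> T = T
(ψ -> (φ <-> φ)) & φ = T & I = I
φ | ψ = I | T = T
((ψ -> (φ <-> φ)) & φ) | (φ | ψ) = I | T = T
T ∈ {T}.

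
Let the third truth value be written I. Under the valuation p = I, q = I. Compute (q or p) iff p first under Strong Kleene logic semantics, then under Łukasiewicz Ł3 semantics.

I; T

In Strong Kleene logic: q or p = I or I = I
(q or p) iff p = I iff I = I
In Łukasiewicz Ł3: q or p = I or I = I
(q or p) iff p = I iff I = T  [1 − |½−½|]
They differ because Strong Kleene logic and Łukasiewicz Ł3 treat I differently under implication.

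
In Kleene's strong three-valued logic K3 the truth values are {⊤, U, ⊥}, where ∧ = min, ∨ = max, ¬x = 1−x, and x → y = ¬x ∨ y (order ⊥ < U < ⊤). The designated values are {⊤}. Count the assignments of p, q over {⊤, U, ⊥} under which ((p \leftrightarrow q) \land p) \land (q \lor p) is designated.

1

Designated under: (p=⊤, q=⊤).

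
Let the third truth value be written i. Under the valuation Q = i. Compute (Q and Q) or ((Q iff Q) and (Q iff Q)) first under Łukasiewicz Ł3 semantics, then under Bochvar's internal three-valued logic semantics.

True; i

In Łukasiewicz Ł3: Q and Q = i and i = i
Q iff Q = i iff i = True  [1 − |½−½|]
Q iff Q = i iff i = True
(Q iff Q) and (Q iff Q) = True and True = True
(Q and Q) or ((Q iff Q) and (Q iff Q)) = i or True = True
In Bochvar's internal three-valued logic: Q and Q = i and i = i
Q iff Q = i iff i = i
Q iff Q = i iff i = i
(Q iff Q) and (Q iff Q) = i and i = i
(Q and Q) or ((Q iff Q) and (Q iff Q)) = i or i = i
They differ because Łukasiewicz Ł3 and Bochvar's internal three-valued logic treat i differently under the binary connectives.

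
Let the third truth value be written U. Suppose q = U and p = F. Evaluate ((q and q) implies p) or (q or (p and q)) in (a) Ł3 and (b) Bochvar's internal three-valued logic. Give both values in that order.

In Ł3: q and q = U and U = U
(q and q) implies p = U implies F = U
p and q = F and U = F
q or (p and q) = U or F = U
((q and q) implies p) or (q or (p and q)) = U or U = U
In Bochvar's internal three-valued logic: q and q = U and U = U
(q and q) implies p = U implies F = U  [any arg is the third value ⇒ result is the third value]
p and q = F and U = U
q or (p and q) = U or U = U
((q and q) implies p) or (q or (p and q)) = U or U = U

U; U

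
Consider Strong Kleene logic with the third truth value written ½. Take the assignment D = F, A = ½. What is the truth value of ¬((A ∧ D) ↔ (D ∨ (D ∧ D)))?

A ∧ D = ½ ∧ F = F
D ∧ D = F ∧ F = F
D ∨ (D ∧ D) = F ∨ F = F
(A ∧ D) ↔ (D ∨ (D ∧ D)) = F ↔ F = T
¬((A ∧ D) ↔ (D ∨ (D ∧ D))) = ¬T = F

F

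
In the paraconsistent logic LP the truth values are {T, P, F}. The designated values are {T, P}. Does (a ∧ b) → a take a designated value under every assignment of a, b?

Yes

Every assignment of a, b over {T, P, F} gives a value in {T, P}.
In particular, with a=P, b=P: (a ∧ b) → a = P.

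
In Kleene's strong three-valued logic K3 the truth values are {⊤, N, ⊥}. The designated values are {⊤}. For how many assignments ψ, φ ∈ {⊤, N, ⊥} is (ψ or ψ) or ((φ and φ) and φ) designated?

Of the 9 assignments, 5 give a value in {⊤}.

5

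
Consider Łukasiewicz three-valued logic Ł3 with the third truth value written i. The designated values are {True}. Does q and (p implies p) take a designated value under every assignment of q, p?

Countermodel: q=i, p=True gives i, which is not designated.

No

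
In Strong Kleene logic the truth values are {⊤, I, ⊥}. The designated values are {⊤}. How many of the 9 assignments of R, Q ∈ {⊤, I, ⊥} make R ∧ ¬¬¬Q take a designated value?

Designated under: (R=⊤, Q=⊥).

1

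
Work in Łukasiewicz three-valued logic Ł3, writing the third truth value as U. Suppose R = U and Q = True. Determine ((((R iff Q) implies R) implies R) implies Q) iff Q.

True

R iff Q = U iff True = U  [1 − |½−1|]
(R iff Q) implies R = U implies U = True
((R iff Q) implies R) implies R = True implies U = U
(((R iff Q) implies R) implies R) implies Q = U implies True = True
((((R iff Q) implies R) implies R) implies Q) iff Q = True iff True = True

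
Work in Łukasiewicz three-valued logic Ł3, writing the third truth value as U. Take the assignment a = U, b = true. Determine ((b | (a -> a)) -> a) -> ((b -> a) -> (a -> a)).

a -> a = U -> U = true
b | (a -> a) = true | true = true
(b | (a -> a)) -> a = true -> U = U
b -> a = true -> U = U
a -> a = U -> U = true
(b -> a) -> (a -> a) = U -> true = true
((b | (a -> a)) -> a) -> ((b -> a) -> (a -> a)) = U -> true = true

true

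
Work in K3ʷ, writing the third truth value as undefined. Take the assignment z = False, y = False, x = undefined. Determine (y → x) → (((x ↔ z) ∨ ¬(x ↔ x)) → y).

y → x = False → undefined = undefined  [any arg is the third value ⇒ result is the third value]
x ↔ z = undefined ↔ False = undefined
x ↔ x = undefined ↔ undefined = undefined
¬(x ↔ x) = ¬undefined = undefined
(x ↔ z) ∨ ¬(x ↔ x) = undefined ∨ undefined = undefined
((x ↔ z) ∨ ¬(x ↔ x)) → y = undefined → False = undefined
(y → x) → (((x ↔ z) ∨ ¬(x ↔ x)) → y) = undefined → undefined = undefined

undefined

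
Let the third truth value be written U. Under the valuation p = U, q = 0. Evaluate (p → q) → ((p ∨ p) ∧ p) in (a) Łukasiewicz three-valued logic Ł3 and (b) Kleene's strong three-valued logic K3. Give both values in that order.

In Łukasiewicz three-valued logic Ł3: p → q = U → 0 = U
p ∨ p = U ∨ U = U
(p ∨ p) ∧ p = U ∧ U = U
(p → q) → ((p ∨ p) ∧ p) = U → U = 1
In Kleene's strong three-valued logic K3: p → q = U → 0 = U
p ∨ p = U ∨ U = U
(p ∨ p) ∧ p = U ∧ U = U
(p → q) → ((p ∨ p) ∧ p) = U → U = U
They differ because Łukasiewicz three-valued logic Ł3 and Kleene's strong three-valued logic K3 treat U differently under implication.

1; U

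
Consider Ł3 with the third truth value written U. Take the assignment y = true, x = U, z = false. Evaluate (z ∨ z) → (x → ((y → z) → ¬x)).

z ∨ z = false ∨ false = false
y → z = true → false = false
¬x = ¬U = U
(y → z) → ¬x = false → U = true  [min(1, 1−0+½)]
x → ((y → z) → ¬x) = U → true = true
(z ∨ z) → (x → ((y → z) → ¬x)) = false → true = true

true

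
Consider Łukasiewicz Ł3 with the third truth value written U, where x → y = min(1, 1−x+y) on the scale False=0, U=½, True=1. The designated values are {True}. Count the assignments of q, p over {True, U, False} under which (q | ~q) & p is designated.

Designated under: (q=True, p=True); (q=False, p=True).

2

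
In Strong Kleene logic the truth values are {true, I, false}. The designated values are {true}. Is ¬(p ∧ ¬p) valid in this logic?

Countermodel: p=I gives I, which is not designated.

No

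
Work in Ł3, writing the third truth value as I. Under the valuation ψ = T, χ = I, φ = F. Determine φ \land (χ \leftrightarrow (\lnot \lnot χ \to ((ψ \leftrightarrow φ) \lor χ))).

\lnot χ = \lnot I = I
\lnot \lnot χ = \lnot I = I
ψ \leftrightarrow φ = T \leftrightarrow F = F
(ψ \leftrightarrow φ) \lor χ = F \lor I = I
\lnot \lnot χ \to ((ψ \leftrightarrow φ) \lor χ) = I \to I = T  [min(1, 1−½+½)]
χ \leftrightarrow (\lnot \lnot χ \to ((ψ \leftrightarrow φ) \lor χ)) = I \leftrightarrow T = I
φ \land (χ \leftrightarrow (\lnot \lnot χ \to ((ψ \leftrightarrow φ) \lor χ))) = F \land I = F

F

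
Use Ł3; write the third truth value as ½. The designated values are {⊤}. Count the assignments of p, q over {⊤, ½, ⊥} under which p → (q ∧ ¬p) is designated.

Of the 9 assignments, 5 give a value in {⊤}.

5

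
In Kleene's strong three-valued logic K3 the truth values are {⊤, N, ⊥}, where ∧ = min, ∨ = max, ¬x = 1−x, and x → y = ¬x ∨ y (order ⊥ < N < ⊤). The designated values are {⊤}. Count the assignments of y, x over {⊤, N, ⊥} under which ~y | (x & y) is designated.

4

Designated under: (y=⊤, x=⊤); (y=⊥, x=⊤); (y=⊥, x=N); (y=⊥, x=⊥).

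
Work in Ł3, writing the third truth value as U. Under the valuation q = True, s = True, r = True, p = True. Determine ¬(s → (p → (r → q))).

False

r → q = True → True = True
p → (r → q) = True → True = True
s → (p → (r → q)) = True → True = True
¬(s → (p → (r → q))) = ¬True = False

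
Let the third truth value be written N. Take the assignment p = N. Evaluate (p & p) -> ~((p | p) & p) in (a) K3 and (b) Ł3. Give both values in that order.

N; 1

In K3: p & p = N & N = N
p | p = N | N = N
(p | p) & p = N & N = N
~((p | p) & p) = ~N = N
(p & p) -> ~((p | p) & p) = N -> N = N  [~N | N]
In Ł3: p & p = N & N = N
p | p = N | N = N
(p | p) & p = N & N = N
~((p | p) & p) = ~N = N
(p & p) -> ~((p | p) & p) = N -> N = 1  [min(1, 1−½+½)]
They differ because K3 and Ł3 treat N differently under implication.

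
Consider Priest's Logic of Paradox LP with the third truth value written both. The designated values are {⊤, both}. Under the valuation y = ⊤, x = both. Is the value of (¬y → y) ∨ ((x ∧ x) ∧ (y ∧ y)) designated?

Yes

¬y = ¬⊤ = ⊥
¬y → y = ⊥ → ⊤ = ⊤
x ∧ x = both ∧ both = both
y ∧ y = ⊤ ∧ ⊤ = ⊤
(x ∧ x) ∧ (y ∧ y) = both ∧ ⊤ = both
(¬y → y) ∨ ((x ∧ x) ∧ (y ∧ y)) = ⊤ ∨ both = ⊤
⊤ ∈ {⊤, both}.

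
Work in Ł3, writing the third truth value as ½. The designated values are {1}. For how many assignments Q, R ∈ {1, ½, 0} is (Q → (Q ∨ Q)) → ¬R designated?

3

Designated under: (Q=1, R=0); (Q=½, R=0); (Q=0, R=0).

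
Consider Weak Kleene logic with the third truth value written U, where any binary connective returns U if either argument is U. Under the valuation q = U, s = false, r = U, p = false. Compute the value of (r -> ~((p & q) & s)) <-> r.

U

p & q = false & U = U
(p & q) & s = U & false = U
~((p & q) & s) = ~U = U
r -> ~((p & q) & s) = U -> U = U  [any arg is the third value ⇒ result is the third value]
(r -> ~((p & q) & s)) <-> r = U <-> U = U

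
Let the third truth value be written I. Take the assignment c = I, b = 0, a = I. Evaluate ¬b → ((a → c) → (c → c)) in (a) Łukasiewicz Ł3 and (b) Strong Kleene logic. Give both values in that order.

In Łukasiewicz Ł3: ¬b = ¬0 = 1
a → c = I → I = 1  [min(1, 1−½+½)]
c → c = I → I = 1
(a → c) → (c → c) = 1 → 1 = 1
¬b → ((a → c) → (c → c)) = 1 → 1 = 1
In Strong Kleene logic: ¬b = ¬0 = 1
a → c = I → I = I
c → c = I → I = I
(a → c) → (c → c) = I → I = I
¬b → ((a → c) → (c → c)) = 1 → I = I
They differ because Łukasiewicz Ł3 and Strong Kleene logic treat I differently under implication.

1; I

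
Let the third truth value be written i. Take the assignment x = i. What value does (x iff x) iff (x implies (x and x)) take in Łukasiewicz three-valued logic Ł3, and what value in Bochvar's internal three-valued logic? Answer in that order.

In Łukasiewicz three-valued logic Ł3: x iff x = i iff i = True  [1 − |½−½|]
x and x = i and i = i
x implies (x and x) = i implies i = True
(x iff x) iff (x implies (x and x)) = True iff True = True
In Bochvar's internal three-valued logic: x iff x = i iff i = i
x and x = i and i = i
x implies (x and x) = i implies i = i  [any arg is the third value ⇒ result is the third value]
(x iff x) iff (x implies (x and x)) = i iff i = i
They differ because Łukasiewicz three-valued logic Ł3 and Bochvar's internal three-valued logic treat i differently under the binary connectives.

True; i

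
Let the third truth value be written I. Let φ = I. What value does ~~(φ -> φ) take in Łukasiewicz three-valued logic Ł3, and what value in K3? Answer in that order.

T; I

In Łukasiewicz three-valued logic Ł3: φ -> φ = I -> I = T  [min(1, 1−½+½)]
~(φ -> φ) = ~T = F
~~(φ -> φ) = ~F = T
In K3: φ -> φ = I -> I = I
~(φ -> φ) = ~I = I
~~(φ -> φ) = ~I = I
They differ because Łukasiewicz three-valued logic Ł3 and K3 treat I differently under implication.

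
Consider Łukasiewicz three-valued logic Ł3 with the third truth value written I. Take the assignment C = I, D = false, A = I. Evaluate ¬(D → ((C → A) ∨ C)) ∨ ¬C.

I

C → A = I → I = true  [min(1, 1−½+½)]
(C → A) ∨ C = true ∨ I = true
D → ((C → A) ∨ C) = false → true = true
¬(D → ((C → A) ∨ C)) = ¬true = false
¬C = ¬I = I
¬(D → ((C → A) ∨ C)) ∨ ¬C = false ∨ I = I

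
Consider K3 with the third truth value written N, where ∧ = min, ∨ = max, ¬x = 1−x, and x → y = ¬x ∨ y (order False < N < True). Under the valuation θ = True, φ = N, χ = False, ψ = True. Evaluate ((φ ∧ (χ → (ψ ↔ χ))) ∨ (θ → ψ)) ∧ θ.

True

ψ ↔ χ = True ↔ False = False
χ → (ψ ↔ χ) = False → False = True
φ ∧ (χ → (ψ ↔ χ)) = N ∧ True = N
θ → ψ = True → True = True
(φ ∧ (χ → (ψ ↔ χ))) ∨ (θ → ψ) = N ∨ True = True
((φ ∧ (χ → (ψ ↔ χ))) ∨ (θ → ψ)) ∧ θ = True ∧ True = True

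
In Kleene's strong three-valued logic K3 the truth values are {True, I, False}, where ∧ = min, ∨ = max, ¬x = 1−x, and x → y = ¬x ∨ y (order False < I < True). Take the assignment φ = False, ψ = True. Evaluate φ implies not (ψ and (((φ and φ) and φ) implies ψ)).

φ and φ = False and False = False
(φ and φ) and φ = False and False = False
((φ and φ) and φ) implies ψ = False implies True = True
ψ and (((φ and φ) and φ) implies ψ) = True and True = True
not (ψ and (((φ and φ) and φ) implies ψ)) = not True = False
φ implies not (ψ and (((φ and φ) and φ) implies ψ)) = False implies False = True

True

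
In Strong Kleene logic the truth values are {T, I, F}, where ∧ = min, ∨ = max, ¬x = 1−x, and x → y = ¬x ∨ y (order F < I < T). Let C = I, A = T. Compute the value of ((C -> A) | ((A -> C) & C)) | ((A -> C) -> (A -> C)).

T

C -> A = I -> T = T
A -> C = T -> I = I
(A -> C) & C = I & I = I
(C -> A) | ((A -> C) & C) = T | I = T
A -> C = T -> I = I
A -> C = T -> I = I
(A -> C) -> (A -> C) = I -> I = I
((C -> A) | ((A -> C) & C)) | ((A -> C) -> (A -> C)) = T | I = T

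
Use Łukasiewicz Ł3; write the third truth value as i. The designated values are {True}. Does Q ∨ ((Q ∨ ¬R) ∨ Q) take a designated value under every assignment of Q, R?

No

Countermodel: Q=i, R=True gives i, which is not designated.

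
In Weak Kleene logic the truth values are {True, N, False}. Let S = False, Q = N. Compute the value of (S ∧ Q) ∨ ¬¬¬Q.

N

S ∧ Q = False ∧ N = N
¬Q = ¬N = N
¬¬Q = ¬N = N
¬¬¬Q = ¬N = N
(S ∧ Q) ∨ ¬¬¬Q = N ∨ N = N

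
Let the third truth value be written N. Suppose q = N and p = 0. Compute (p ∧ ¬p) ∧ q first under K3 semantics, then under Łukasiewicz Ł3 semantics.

0; 0

In K3: ¬p = ¬0 = 1
p ∧ ¬p = 0 ∧ 1 = 0
(p ∧ ¬p) ∧ q = 0 ∧ N = 0
In Łukasiewicz Ł3: ¬p = ¬0 = 1
p ∧ ¬p = 0 ∧ 1 = 0
(p ∧ ¬p) ∧ q = 0 ∧ N = 0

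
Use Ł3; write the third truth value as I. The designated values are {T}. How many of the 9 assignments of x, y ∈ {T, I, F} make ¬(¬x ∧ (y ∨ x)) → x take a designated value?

Of the 9 assignments, 7 give a value in {T}.

7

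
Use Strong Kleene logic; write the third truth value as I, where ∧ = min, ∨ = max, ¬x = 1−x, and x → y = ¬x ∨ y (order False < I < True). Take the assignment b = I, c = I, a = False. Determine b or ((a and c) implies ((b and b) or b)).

True

a and c = False and I = False
b and b = I and I = I
(b and b) or b = I or I = I
(a and c) implies ((b and b) or b) = False implies I = True  [not False or I]
b or ((a and c) implies ((b and b) or b)) = I or True = True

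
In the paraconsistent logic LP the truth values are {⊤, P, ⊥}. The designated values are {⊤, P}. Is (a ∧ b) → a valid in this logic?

Yes

Every assignment of a, b over {⊤, P, ⊥} gives a value in {⊤, P}.
In particular, with a=P, b=P: (a ∧ b) → a = P.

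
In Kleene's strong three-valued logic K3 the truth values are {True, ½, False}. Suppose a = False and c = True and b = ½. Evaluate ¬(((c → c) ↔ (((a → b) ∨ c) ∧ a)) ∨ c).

False

c → c = True → True = True
a → b = False → ½ = True  [¬False ∨ ½]
(a → b) ∨ c = True ∨ True = True
((a → b) ∨ c) ∧ a = True ∧ False = False
(c → c) ↔ (((a → b) ∨ c) ∧ a) = True ↔ False = False
((c → c) ↔ (((a → b) ∨ c) ∧ a)) ∨ c = False ∨ True = True
¬(((c → c) ↔ (((a → b) ∨ c) ∧ a)) ∨ c) = ¬True = False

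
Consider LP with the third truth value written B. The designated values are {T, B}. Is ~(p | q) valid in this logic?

No

Countermodel: p=T, q=T gives F, which is not designated.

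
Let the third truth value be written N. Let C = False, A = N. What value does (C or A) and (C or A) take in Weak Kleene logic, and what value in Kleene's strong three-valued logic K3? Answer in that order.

In Weak Kleene logic: C or A = False or N = N
C or A = False or N = N
(C or A) and (C or A) = N and N = N
In Kleene's strong three-valued logic K3: C or A = False or N = N
C or A = False or N = N
(C or A) and (C or A) = N and N = N

N; N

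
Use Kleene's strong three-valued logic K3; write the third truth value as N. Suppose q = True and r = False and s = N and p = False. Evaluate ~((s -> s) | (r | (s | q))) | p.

False

s -> s = N -> N = N  [~N | N]
s | q = N | True = True
r | (s | q) = False | True = True
(s -> s) | (r | (s | q)) = N | True = True
~((s -> s) | (r | (s | q))) = ~True = False
~((s -> s) | (r | (s | q))) | p = False | False = False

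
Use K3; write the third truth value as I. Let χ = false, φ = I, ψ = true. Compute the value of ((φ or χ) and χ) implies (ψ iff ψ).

φ or χ = I or false = I
(φ or χ) and χ = I and false = false
ψ iff ψ = true iff true = true
((φ or χ) and χ) implies (ψ iff ψ) = false implies true = true

true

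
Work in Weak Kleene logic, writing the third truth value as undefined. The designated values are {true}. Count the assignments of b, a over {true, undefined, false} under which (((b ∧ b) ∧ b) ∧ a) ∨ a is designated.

2

Designated under: (b=true, a=true); (b=false, a=true).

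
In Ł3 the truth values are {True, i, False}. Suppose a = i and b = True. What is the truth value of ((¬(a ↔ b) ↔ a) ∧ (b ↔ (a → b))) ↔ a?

i

a ↔ b = i ↔ True = i  [1 − |½−1|]
¬(a ↔ b) = ¬i = i
¬(a ↔ b) ↔ a = i ↔ i = True
a → b = i → True = True
b ↔ (a → b) = True ↔ True = True
(¬(a ↔ b) ↔ a) ∧ (b ↔ (a → b)) = True ∧ True = True
((¬(a ↔ b) ↔ a) ∧ (b ↔ (a → b))) ↔ a = True ↔ i = i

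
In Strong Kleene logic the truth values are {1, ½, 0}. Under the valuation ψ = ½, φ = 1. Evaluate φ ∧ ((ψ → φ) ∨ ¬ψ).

1

ψ → φ = ½ → 1 = 1  [¬½ ∨ 1]
¬ψ = ¬½ = ½
(ψ → φ) ∨ ¬ψ = 1 ∨ ½ = 1
φ ∧ ((ψ → φ) ∨ ¬ψ) = 1 ∧ 1 = 1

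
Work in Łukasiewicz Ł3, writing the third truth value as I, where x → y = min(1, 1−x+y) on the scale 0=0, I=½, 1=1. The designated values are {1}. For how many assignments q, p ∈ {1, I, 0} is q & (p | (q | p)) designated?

3

Designated under: (q=1, p=1); (q=1, p=I); (q=1, p=0).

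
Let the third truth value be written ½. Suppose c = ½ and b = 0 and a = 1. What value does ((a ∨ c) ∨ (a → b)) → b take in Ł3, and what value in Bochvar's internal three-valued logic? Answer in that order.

0; ½

In Ł3: a ∨ c = 1 ∨ ½ = 1
a → b = 1 → 0 = 0
(a ∨ c) ∨ (a → b) = 1 ∨ 0 = 1
((a ∨ c) ∨ (a → b)) → b = 1 → 0 = 0
In Bochvar's internal three-valued logic: a ∨ c = 1 ∨ ½ = ½
a → b = 1 → 0 = 0
(a ∨ c) ∨ (a → b) = ½ ∨ 0 = ½
((a ∨ c) ∨ (a → b)) → b = ½ → 0 = ½  [any arg is the third value ⇒ result is the third value]
They differ because Ł3 and Bochvar's internal three-valued logic treat ½ differently under the binary connectives.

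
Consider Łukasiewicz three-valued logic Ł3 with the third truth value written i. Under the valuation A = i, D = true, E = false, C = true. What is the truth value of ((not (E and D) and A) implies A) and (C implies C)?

E and D = false and true = false
not (E and D) = not false = true
not (E and D) and A = true and i = i
(not (E and D) and A) implies A = i implies i = true  [min(1, 1−½+½)]
C implies C = true implies true = true
((not (E and D) and A) implies A) and (C implies C) = true and true = true

true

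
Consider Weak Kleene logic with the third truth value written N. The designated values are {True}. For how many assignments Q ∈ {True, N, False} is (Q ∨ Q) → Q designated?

2

Q=True: True ✓
Q=N: N ·
Q=False: True ✓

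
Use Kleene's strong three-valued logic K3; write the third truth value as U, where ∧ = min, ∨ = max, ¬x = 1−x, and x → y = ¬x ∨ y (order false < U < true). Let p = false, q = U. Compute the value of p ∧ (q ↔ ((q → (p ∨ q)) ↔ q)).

p ∨ q = false ∨ U = U
q → (p ∨ q) = U → U = U  [¬U ∨ U]
(q → (p ∨ q)) ↔ q = U ↔ U = U
q ↔ ((q → (p ∨ q)) ↔ q) = U ↔ U = U
p ∧ (q ↔ ((q → (p ∨ q)) ↔ q)) = false ∧ U = false

false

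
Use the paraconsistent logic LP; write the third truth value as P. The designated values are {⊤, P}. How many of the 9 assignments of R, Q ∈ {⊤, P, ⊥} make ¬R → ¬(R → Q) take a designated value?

6

Of the 9 assignments, 6 give a value in {⊤, P}.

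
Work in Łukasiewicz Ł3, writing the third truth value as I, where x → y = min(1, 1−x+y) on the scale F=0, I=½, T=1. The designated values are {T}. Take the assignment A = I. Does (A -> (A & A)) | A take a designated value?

Yes

A & A = I & I = I
A -> (A & A) = I -> I = T  [min(1, 1−½+½)]
(A -> (A & A)) | A = T | I = T
T ∈ {T}.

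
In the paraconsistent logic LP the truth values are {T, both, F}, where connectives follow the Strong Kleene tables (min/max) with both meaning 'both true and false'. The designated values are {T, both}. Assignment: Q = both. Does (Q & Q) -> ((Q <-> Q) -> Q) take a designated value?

Yes

Q & Q = both & both = both
Q <-> Q = both <-> both = both
(Q <-> Q) -> Q = both -> both = both  [~both | both]
(Q & Q) -> ((Q <-> Q) -> Q) = both -> both = both
both ∈ {T, both}.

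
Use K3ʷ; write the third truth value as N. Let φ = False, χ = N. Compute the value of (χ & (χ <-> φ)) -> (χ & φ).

χ <-> φ = N <-> False = N
χ & (χ <-> φ) = N & N = N
χ & φ = N & False = N
(χ & (χ <-> φ)) -> (χ & φ) = N -> N = N

N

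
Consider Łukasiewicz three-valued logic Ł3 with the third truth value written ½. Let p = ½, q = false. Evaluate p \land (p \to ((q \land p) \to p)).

q \land p = false \land ½ = false
(q \land p) \to p = false \to ½ = true
p \to ((q \land p) \to p) = ½ \to true = true
p \land (p \to ((q \land p) \to p)) = ½ \land true = ½

½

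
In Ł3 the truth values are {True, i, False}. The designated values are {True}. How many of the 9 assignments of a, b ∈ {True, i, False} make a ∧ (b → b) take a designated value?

3

Designated under: (a=True, b=True); (a=True, b=i); (a=True, b=False).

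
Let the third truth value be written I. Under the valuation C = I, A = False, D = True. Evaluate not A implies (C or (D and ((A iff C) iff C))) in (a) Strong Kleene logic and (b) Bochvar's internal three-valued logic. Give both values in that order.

In Strong Kleene logic: not A = not False = True
A iff C = False iff I = I
(A iff C) iff C = I iff I = I
D and ((A iff C) iff C) = True and I = I
C or (D and ((A iff C) iff C)) = I or I = I
not A implies (C or (D and ((A iff C) iff C))) = True implies I = I  [not True or I]
In Bochvar's internal three-valued logic: not A = not False = True
A iff C = False iff I = I
(A iff C) iff C = I iff I = I
D and ((A iff C) iff C) = True and I = I
C or (D and ((A iff C) iff C)) = I or I = I
not A implies (C or (D and ((A iff C) iff C))) = True implies I = I  [any arg is the third value ⇒ result is the third value]

I; I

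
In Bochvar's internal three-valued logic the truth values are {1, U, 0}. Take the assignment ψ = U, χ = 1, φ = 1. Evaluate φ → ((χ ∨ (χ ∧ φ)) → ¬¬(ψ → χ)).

U

χ ∧ φ = 1 ∧ 1 = 1
χ ∨ (χ ∧ φ) = 1 ∨ 1 = 1
ψ → χ = U → 1 = U  [any arg is the third value ⇒ result is the third value]
¬(ψ → χ) = ¬U = U
¬¬(ψ → χ) = ¬U = U
(χ ∨ (χ ∧ φ)) → ¬¬(ψ → χ) = 1 → U = U
φ → ((χ ∨ (χ ∧ φ)) → ¬¬(ψ → χ)) = 1 → U = U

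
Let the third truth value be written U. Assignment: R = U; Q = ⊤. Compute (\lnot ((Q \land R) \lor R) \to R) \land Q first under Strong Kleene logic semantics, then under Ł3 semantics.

U; ⊤

In Strong Kleene logic: Q \land R = ⊤ \land U = U
(Q \land R) \lor R = U \lor U = U
\lnot ((Q \land R) \lor R) = \lnot U = U
\lnot ((Q \land R) \lor R) \to R = U \to U = U  [\lnot U \lor U]
(\lnot ((Q \land R) \lor R) \to R) \land Q = U \land ⊤ = U
In Ł3: Q \land R = ⊤ \land U = U
(Q \land R) \lor R = U \lor U = U
\lnot ((Q \land R) \lor R) = \lnot U = U
\lnot ((Q \land R) \lor R) \to R = U \to U = ⊤  [min(1, 1−½+½)]
(\lnot ((Q \land R) \lor R) \to R) \land Q = ⊤ \land ⊤ = ⊤
They differ because Strong Kleene logic and Ł3 treat U differently under implication.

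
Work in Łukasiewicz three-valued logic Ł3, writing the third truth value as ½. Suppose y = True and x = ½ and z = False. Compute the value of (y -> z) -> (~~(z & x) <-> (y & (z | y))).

y -> z = True -> False = False
z & x = False & ½ = False
~(z & x) = ~False = True
~~(z & x) = ~True = False
z | y = False | True = True
y & (z | y) = True & True = True
~~(z & x) <-> (y & (z | y)) = False <-> True = False
(y -> z) -> (~~(z & x) <-> (y & (z | y))) = False -> False = True

True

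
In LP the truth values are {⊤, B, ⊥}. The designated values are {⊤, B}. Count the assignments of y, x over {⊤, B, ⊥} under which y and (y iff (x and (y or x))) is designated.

5

Of the 9 assignments, 5 give a value in {⊤, B}.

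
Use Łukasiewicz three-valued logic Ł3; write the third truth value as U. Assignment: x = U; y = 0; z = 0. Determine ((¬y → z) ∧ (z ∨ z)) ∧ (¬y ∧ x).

0

¬y = ¬0 = 1
¬y → z = 1 → 0 = 0
z ∨ z = 0 ∨ 0 = 0
(¬y → z) ∧ (z ∨ z) = 0 ∧ 0 = 0
¬y = ¬0 = 1
¬y ∧ x = 1 ∧ U = U
((¬y → z) ∧ (z ∨ z)) ∧ (¬y ∧ x) = 0 ∧ U = 0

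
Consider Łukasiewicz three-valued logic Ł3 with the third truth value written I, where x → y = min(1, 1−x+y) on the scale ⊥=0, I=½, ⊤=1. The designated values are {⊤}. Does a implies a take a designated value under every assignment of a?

Every assignment of a over {⊤, I, ⊥} gives a value in {⊤}.
In particular, with a=I: a implies a = ⊤.

Yes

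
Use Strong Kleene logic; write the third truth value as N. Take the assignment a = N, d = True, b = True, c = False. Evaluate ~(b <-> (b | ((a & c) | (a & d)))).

a & c = N & False = False
a & d = N & True = N
(a & c) | (a & d) = False | N = N
b | ((a & c) | (a & d)) = True | N = True
b <-> (b | ((a & c) | (a & d))) = True <-> True = True
~(b <-> (b | ((a & c) | (a & d)))) = ~True = False

False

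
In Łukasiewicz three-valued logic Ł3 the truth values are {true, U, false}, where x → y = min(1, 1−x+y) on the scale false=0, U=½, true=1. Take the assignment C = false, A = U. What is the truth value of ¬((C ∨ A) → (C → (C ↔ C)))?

false

C ∨ A = false ∨ U = U
C ↔ C = false ↔ false = true
C → (C ↔ C) = false → true = true
(C ∨ A) → (C → (C ↔ C)) = U → true = true
¬((C ∨ A) → (C → (C ↔ C))) = ¬true = false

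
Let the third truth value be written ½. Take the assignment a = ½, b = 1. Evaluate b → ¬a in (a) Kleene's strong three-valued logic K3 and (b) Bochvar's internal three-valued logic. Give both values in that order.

½; ½

In Kleene's strong three-valued logic K3: ¬a = ¬½ = ½
b → ¬a = 1 → ½ = ½  [¬1 ∨ ½]
In Bochvar's internal three-valued logic: ¬a = ¬½ = ½
b → ¬a = 1 → ½ = ½  [any arg is the third value ⇒ result is the third value]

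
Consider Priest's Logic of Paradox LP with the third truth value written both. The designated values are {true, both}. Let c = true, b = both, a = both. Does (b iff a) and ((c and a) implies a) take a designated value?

Yes

b iff a = both iff both = both
c and a = true and both = both
(c and a) implies a = both implies both = both  [not both or both]
(b iff a) and ((c and a) implies a) = both and both = both
both ∈ {true, both}.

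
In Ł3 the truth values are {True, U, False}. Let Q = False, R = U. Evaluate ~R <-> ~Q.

U

~R = ~U = U
~Q = ~False = True
~R <-> ~Q = U <-> True = U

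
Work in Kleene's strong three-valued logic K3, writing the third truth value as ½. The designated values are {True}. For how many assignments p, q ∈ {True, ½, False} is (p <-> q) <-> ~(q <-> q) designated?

2

Designated under: (p=True, q=False); (p=False, q=True).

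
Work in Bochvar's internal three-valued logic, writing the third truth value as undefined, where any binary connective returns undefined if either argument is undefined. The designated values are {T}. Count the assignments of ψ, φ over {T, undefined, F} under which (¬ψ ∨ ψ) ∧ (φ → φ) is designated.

4

Designated under: (ψ=T, φ=T); (ψ=T, φ=F); (ψ=F, φ=T); (ψ=F, φ=F).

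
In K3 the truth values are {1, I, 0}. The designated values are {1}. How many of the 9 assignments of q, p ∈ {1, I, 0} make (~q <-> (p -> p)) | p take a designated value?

4

Designated under: (q=1, p=1); (q=I, p=1); (q=0, p=1); (q=0, p=0).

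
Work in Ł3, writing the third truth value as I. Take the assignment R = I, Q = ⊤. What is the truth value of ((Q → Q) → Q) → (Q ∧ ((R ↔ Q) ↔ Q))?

I

Q → Q = ⊤ → ⊤ = ⊤
(Q → Q) → Q = ⊤ → ⊤ = ⊤
R ↔ Q = I ↔ ⊤ = I  [1 − |½−1|]
(R ↔ Q) ↔ Q = I ↔ ⊤ = I
Q ∧ ((R ↔ Q) ↔ Q) = ⊤ ∧ I = I
((Q → Q) → Q) → (Q ∧ ((R ↔ Q) ↔ Q)) = ⊤ → I = I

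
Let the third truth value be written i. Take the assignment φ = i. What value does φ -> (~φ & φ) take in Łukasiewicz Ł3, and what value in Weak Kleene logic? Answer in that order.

1; i

In Łukasiewicz Ł3: ~φ = ~i = i
~φ & φ = i & i = i
φ -> (~φ & φ) = i -> i = 1  [min(1, 1−½+½)]
In Weak Kleene logic: ~φ = ~i = i
~φ & φ = i & i = i
φ -> (~φ & φ) = i -> i = i  [any arg is the third value ⇒ result is the third value]
They differ because Łukasiewicz Ł3 and Weak Kleene logic treat i differently under the binary connectives.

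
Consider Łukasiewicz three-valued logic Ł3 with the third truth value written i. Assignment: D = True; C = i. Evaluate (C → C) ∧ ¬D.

C → C = i → i = True  [min(1, 1−½+½)]
¬D = ¬True = False
(C → C) ∧ ¬D = True ∧ False = False

False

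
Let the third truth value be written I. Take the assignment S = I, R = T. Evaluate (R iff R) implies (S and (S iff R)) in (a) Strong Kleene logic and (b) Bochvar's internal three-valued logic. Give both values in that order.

I; I

In Strong Kleene logic: R iff R = T iff T = T
S iff R = I iff T = I
S and (S iff R) = I and I = I
(R iff R) implies (S and (S iff R)) = T implies I = I  [not T or I]
In Bochvar's internal three-valued logic: R iff R = T iff T = T
S iff R = I iff T = I
S and (S iff R) = I and I = I
(R iff R) implies (S and (S iff R)) = T implies I = I  [any arg is the third value ⇒ result is the third value]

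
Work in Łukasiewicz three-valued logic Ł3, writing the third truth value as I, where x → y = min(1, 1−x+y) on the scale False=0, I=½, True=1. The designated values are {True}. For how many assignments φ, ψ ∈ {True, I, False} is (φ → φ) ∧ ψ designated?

Designated under: (φ=True, ψ=True); (φ=I, ψ=True); (φ=False, ψ=True).

3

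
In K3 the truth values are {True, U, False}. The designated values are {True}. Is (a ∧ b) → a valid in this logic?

No

Countermodel: a=U, b=True gives U, which is not designated.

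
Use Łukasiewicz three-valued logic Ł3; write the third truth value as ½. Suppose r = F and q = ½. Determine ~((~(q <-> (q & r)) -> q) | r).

q & r = ½ & F = F
q <-> (q & r) = ½ <-> F = ½
~(q <-> (q & r)) = ~½ = ½
~(q <-> (q & r)) -> q = ½ -> ½ = T
(~(q <-> (q & r)) -> q) | r = T | F = T
~((~(q <-> (q & r)) -> q) | r) = ~T = F

F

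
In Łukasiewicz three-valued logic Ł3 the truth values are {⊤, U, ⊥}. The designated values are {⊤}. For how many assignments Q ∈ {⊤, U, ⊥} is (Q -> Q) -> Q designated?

1

Q=⊤: ⊤ ✓
Q=U: U ·
Q=⊥: ⊥ ·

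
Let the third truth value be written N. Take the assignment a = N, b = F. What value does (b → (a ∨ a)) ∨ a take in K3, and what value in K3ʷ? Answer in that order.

In K3: a ∨ a = N ∨ N = N
b → (a ∨ a) = F → N = T  [¬F ∨ N]
(b → (a ∨ a)) ∨ a = T ∨ N = T
In K3ʷ: a ∨ a = N ∨ N = N
b → (a ∨ a) = F → N = N  [any arg is the third value ⇒ result is the third value]
(b → (a ∨ a)) ∨ a = N ∨ N = N
They differ because K3 and K3ʷ treat N differently under the binary connectives.

T; N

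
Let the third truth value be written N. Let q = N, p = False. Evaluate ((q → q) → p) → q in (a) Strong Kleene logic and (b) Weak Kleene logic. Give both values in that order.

In Strong Kleene logic: q → q = N → N = N  [¬N ∨ N]
(q → q) → p = N → False = N
((q → q) → p) → q = N → N = N
In Weak Kleene logic: q → q = N → N = N  [any arg is the third value ⇒ result is the third value]
(q → q) → p = N → False = N
((q → q) → p) → q = N → N = N

N; N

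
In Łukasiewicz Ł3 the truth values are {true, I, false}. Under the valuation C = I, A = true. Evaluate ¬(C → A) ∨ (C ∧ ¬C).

C → A = I → true = true  [min(1, 1−½+1)]
¬(C → A) = ¬true = false
¬C = ¬I = I
C ∧ ¬C = I ∧ I = I
¬(C → A) ∨ (C ∧ ¬C) = false ∨ I = I

I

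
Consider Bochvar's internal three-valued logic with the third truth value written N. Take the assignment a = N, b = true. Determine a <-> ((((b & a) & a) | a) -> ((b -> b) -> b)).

b & a = true & N = N
(b & a) & a = N & N = N
((b & a) & a) | a = N | N = N
b -> b = true -> true = true
(b -> b) -> b = true -> true = true
(((b & a) & a) | a) -> ((b -> b) -> b) = N -> true = N  [any arg is the third value ⇒ result is the third value]
a <-> ((((b & a) & a) | a) -> ((b -> b) -> b)) = N <-> N = N

N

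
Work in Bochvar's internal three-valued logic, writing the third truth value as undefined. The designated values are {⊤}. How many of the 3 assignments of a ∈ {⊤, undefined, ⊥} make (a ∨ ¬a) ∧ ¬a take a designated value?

a=⊤: ⊥ ·
a=undefined: undefined ·
a=⊥: ⊤ ✓

1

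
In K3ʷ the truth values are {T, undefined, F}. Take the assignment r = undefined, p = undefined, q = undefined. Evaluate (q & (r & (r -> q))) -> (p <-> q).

r -> q = undefined -> undefined = undefined  [any arg is the third value ⇒ result is the third value]
r & (r -> q) = undefined & undefined = undefined
q & (r & (r -> q)) = undefined & undefined = undefined
p <-> q = undefined <-> undefined = undefined
(q & (r & (r -> q))) -> (p <-> q) = undefined -> undefined = undefined

undefined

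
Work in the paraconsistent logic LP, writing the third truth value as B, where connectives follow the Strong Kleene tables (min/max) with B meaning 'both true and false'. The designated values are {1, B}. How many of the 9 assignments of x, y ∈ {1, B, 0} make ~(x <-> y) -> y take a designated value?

Of the 9 assignments, 8 give a value in {1, B}.

8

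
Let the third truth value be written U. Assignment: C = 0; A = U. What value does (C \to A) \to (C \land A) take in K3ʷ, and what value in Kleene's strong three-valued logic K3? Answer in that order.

U; 0

In K3ʷ: C \to A = 0 \to U = U  [any arg is the third value ⇒ result is the third value]
C \land A = 0 \land U = U
(C \to A) \to (C \land A) = U \to U = U
In Kleene's strong three-valued logic K3: C \to A = 0 \to U = 1  [\lnot 0 \lor U]
C \land A = 0 \land U = 0
(C \to A) \to (C \land A) = 1 \to 0 = 0
They differ because K3ʷ and Kleene's strong three-valued logic K3 treat U differently under the binary connectives.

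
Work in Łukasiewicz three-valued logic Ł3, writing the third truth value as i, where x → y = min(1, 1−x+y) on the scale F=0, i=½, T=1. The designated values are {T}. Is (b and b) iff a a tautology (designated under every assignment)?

Countermodel: b=T, a=i gives i, which is not designated.

No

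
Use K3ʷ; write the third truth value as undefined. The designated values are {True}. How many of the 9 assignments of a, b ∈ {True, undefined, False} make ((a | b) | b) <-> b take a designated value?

3

Designated under: (a=True, b=True); (a=False, b=True); (a=False, b=False).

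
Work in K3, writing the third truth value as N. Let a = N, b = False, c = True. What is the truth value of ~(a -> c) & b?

False

a -> c = N -> True = True  [~N | True]
~(a -> c) = ~True = False
~(a -> c) & b = False & False = False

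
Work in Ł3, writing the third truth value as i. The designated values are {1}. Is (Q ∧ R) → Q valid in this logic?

Yes

Every assignment of Q, R over {1, i, 0} gives a value in {1}.
In particular, with Q=i, R=i: (Q ∧ R) → Q = 1.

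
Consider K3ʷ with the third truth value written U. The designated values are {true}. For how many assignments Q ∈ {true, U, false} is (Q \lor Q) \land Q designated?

1

Q=true: true ✓
Q=U: U ·
Q=false: false ·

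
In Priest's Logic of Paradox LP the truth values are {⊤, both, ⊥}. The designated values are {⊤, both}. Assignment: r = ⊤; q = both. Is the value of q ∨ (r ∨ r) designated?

Yes

r ∨ r = ⊤ ∨ ⊤ = ⊤
q ∨ (r ∨ r) = both ∨ ⊤ = ⊤
⊤ ∈ {⊤, both}.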